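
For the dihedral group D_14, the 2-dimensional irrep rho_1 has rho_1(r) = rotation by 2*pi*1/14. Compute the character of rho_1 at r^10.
chi_{rho_1}(r^10) = 2*cos(2*pi*1*10/14) = -2*cos(3*pi/7)

Details: rho_1(r^10) is rotation by angle 2*pi*1*10/14, whose trace is 2*cos(2*pi*1*10/14) = -2*cos(3*pi/7).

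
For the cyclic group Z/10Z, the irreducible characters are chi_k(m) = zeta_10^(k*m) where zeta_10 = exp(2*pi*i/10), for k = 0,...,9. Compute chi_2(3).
chi_2(3) = zeta_10^6 = exp(-4*I*pi/5)

Solution. chi_2(3) = zeta_10^(2*3) = zeta_10^6. Since zeta_10^10 = 1, this equals zeta_10^6 = exp(2*pi*i*6/10) = exp(-4*I*pi/5).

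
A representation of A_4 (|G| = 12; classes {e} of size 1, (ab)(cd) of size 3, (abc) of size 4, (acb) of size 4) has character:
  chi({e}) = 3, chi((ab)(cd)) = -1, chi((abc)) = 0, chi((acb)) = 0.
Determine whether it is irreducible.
Irreducible: <chi, chi> = 1.

Details: <chi, chi> = (1/|G|) sum_C |C| * |chi(C)|^2 = (1/12)[1*|3|^2 + 3*|-1|^2 + 4*|0|^2 + 4*|0|^2]
  = (1/12)[(9) + (3) + (0) + (0)] = 12/12 = 1.
(Exp terms are combined using exp(i*s)*conj(exp(i*t)) = exp(i*(s-t)), and sums of them are collapsed using the identity that for every m > 1 the m distinct m-th roots of unity sum to 0, e.g. 1 + exp(2*I*pi/3) + exp(-2*I*pi/3) = 0.)
A character is irreducible iff <chi, chi> = 1, so this representation is irreducible.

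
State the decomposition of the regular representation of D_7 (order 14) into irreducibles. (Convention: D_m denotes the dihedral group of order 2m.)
Each irreducible V_i of dimension d_i appears with multiplicity d_i, i.e. rho_reg = (direct sum over all irreducibles V_i) d_i V_i. The irreducible dimensions for D_7 are 1, 1, 2, 2, 2: 2 irreducibles of dimension 1, each with multiplicity 1; 3 irreducibles of dimension 2, each with multiplicity 2. Total dimension 2*1*1 + 3*2*2 = 14 = |G|.

Justification: General theorem: in the regular representation of a finite group G, each irreducible appears with multiplicity equal to its dimension. Check: dim(rho_reg) = sum d_i^2 = 1 + 1 + 4 + 4 + 4 = 14 = |G|.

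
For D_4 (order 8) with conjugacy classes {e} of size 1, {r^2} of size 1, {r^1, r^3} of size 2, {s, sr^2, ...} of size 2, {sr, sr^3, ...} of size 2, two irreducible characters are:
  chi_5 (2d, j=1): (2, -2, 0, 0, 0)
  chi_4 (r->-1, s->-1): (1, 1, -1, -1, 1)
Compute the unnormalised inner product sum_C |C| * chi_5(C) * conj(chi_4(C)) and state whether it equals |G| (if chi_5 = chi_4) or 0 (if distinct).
Sum = 0; so <chi_5, chi_4> = 0 (distinct irreducibles are orthogonal).

Derivation: Compute term by term over conjugacy classes (|C| * chi_5(C) * conj(chi_4(C))):
  1*(2)*conj(1) + 1*(-2)*conj(1) + 2*(0)*conj(-1) + 2*(0)*conj(-1) + 2*(0)*conj(1)
  = (2) + (-2) + (0) + (0) + (0)
  = 0.
Dividing by |G| = 8 gives 0/8 = 0, matching the row-orthogonality relation <chi_5, chi_4> = [chi_5 = chi_4].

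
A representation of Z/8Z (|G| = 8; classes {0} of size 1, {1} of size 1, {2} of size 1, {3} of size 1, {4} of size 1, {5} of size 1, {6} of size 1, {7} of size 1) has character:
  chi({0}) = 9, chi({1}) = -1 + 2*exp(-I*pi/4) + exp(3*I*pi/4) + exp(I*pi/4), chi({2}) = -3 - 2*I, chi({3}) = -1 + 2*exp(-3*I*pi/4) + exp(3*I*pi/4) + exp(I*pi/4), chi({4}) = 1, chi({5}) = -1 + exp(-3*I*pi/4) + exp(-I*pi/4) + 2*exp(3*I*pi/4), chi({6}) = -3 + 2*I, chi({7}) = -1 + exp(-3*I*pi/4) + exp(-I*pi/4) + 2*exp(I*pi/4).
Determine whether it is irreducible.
Not irreducible (reducible): <chi, chi> = 15 > 1.

Justification: <chi, chi> = (1/|G|) sum_C |C| * |chi(C)|^2 = (1/8)[1*|9|^2 + 1*|-1 + 2*exp(-I*pi/4) + exp(3*I*pi/4) + exp(I*pi/4)|^2 + 1*|-3 - 2*I|^2 + 1*|-1 + 2*exp(-3*I*pi/4) + exp(3*I*pi/4) + exp(I*pi/4)|^2 + 1*|1|^2 + 1*|-1 + exp(-3*I*pi/4) + exp(-I*pi/4) + 2*exp(3*I*pi/4)|^2 + 1*|-3 + 2*I|^2 + 1*|-1 + exp(-3*I*pi/4) + exp(-I*pi/4) + 2*exp(I*pi/4)|^2]
  = (1/8)[(81) + (3 - 3*exp(I*pi/4) - exp(3*I*pi/4) - exp(-3*I*pi/4) - 3*exp(-I*pi/4)) + (13) + (3 - 3*exp(3*I*pi/4) - exp(I*pi/4) - exp(-I*pi/4) - 3*exp(-3*I*pi/4)) + (1) + (3 - 3*exp(3*I*pi/4) - exp(I*pi/4) - exp(-I*pi/4) - 3*exp(-3*I*pi/4)) + (13) + (3 - 3*exp(I*pi/4) - exp(3*I*pi/4) - exp(-3*I*pi/4) - 3*exp(-I*pi/4))] = 120/8 = 15.
(Exp terms are combined using exp(i*s)*conj(exp(i*t)) = exp(i*(s-t)), and sums of them are collapsed using the identity that for every m > 1 the m distinct m-th roots of unity sum to 0, e.g. 1 + exp(2*I*pi/3) + exp(-2*I*pi/3) = 0.)
A character is irreducible iff <chi, chi> = 1, so this representation is reducible.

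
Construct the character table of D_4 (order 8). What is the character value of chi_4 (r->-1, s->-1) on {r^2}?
Conjugacy classes: {e} of size 1, {r^2} of size 1, {r^1, r^3} of size 2, {s, sr^2, ...} of size 2, {sr, sr^3, ...} of size 2.
Character table:
  irrep \ class              {e} (size 1)  {r^2} (size 1)  {r^1, r^3} (size 2)  {s, sr^2, ...} (size 2)  {sr, sr^3, ...} (size 2)
  chi_1 (triv)               1             1               1                    1                        1                       
  chi_2 (sign: r->1, s->-1)  1             1               1                    -1                       -1                      
  chi_3 (r->-1, s->1)        1             1               -1                   1                        -1                      
  chi_4 (r->-1, s->-1)       1             1               -1                   -1                       1                       
  chi_5 (2d, j=1)            2             -2              0                    0                        0                       

Spot check: chi_4 (r->-1, s->-1) on {r^2} = 1.

Justification: D_4 has order 2*4 = 8 with 5 conjugacy classes, hence 5 irreducibles. Sum of squared dims 1 + 1 + 1 + 1 + 4 = 8 = |G|. Linear characters come from the abelianisation; the 2-dimensional irreps have character r^k -> 2*cos(2*pi*j*k/4), reflections -> 0.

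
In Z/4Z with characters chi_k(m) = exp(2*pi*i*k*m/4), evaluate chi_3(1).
chi_3(1) = zeta_4^3 = -I

chi_3(1) = zeta_4^(3*1) = zeta_4^3. Since zeta_4^4 = 1, this equals zeta_4^3 = exp(2*pi*i*3/4) = -I.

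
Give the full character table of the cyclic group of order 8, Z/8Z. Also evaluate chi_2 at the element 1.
Character table of Z/8Z (irreps indexed chi_0,...,chi_7 with chi_k(m) = zeta_8^(k*m), zeta_8 = exp(2*pi*i/8)):
  irrep \ class  {0} (size 1)  {1} (size 1)    {2} (size 1)  {3} (size 1)    {4} (size 1)  {5} (size 1)    {6} (size 1)  {7} (size 1)  
  chi_0          1             1               1             1               1             1               1             1             
  chi_1          1             exp(I*pi/4)     I             exp(3*I*pi/4)   -1            exp(-3*I*pi/4)  -I            exp(-I*pi/4)  
  chi_2          1             I               -1            -I              1             I               -1            -I            
  chi_3          1             exp(3*I*pi/4)   -I            exp(I*pi/4)     -1            exp(-I*pi/4)    I             exp(-3*I*pi/4)
  chi_4          1             -1              1             -1              1             -1              1             -1            
  chi_5          1             exp(-3*I*pi/4)  I             exp(-I*pi/4)    -1            exp(I*pi/4)     -I            exp(3*I*pi/4) 
  chi_6          1             -I              -1            I               1             -I              -1            I             
  chi_7          1             exp(-I*pi/4)    -I            exp(-3*I*pi/4)  -1            exp(3*I*pi/4)   I             exp(I*pi/4)   

Spot check: chi_2(1) = zeta_8^(2*1) = zeta_8^2 = I.

Argument: Z/8Z is abelian, so all 8 irreducible complex representations are 1-dimensional. They are given by chi_k(m) = zeta_8^(k*m) for k = 0,...,7. Row orthogonality: sum_m chi_k(m) conj(chi_l(m)) = 8 * [k = l].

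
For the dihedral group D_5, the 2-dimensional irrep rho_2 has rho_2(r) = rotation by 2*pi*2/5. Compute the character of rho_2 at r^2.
chi_{rho_2}(r^2) = 2*cos(2*pi*2*2/5) = -1/2 + sqrt(5)/2

Reasoning: rho_2(r^2) is rotation by angle 2*pi*2*2/5, whose trace is 2*cos(2*pi*2*2/5) = -1/2 + sqrt(5)/2.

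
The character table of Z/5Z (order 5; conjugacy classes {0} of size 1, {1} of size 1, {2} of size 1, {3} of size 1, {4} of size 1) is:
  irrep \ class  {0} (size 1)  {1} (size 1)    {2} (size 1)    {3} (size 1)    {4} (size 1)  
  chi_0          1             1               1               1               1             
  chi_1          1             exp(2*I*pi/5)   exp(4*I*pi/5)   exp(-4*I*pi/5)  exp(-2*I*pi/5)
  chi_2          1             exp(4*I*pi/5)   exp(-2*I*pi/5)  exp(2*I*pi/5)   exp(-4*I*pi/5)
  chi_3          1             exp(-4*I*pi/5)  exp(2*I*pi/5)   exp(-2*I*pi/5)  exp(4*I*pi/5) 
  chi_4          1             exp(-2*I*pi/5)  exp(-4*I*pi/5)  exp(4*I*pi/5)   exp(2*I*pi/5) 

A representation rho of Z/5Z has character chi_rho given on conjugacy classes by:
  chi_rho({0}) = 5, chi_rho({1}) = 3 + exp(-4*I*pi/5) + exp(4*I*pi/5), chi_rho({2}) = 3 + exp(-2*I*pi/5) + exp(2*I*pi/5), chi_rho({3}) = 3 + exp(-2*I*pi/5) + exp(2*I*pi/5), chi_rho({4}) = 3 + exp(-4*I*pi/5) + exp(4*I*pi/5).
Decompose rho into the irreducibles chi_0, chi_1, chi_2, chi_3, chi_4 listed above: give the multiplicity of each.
Multiplicities: chi_0: 3, chi_1: 0, chi_2: 1, chi_3: 1, chi_4: 0.

Use <chi_rho, chi> = (1/|G|) sum_C |C| * chi_rho(C) * conj(chi(C)) with |G| = 5 for each irreducible chi in the table:
  <chi_rho, chi_0> = (1/5)[1*(5)*conj(1) + 1*(3 + exp(-4*I*pi/5) + exp(4*I*pi/5))*conj(1) + 1*(3 + exp(-2*I*pi/5) + exp(2*I*pi/5))*conj(1) + 1*(3 + exp(-2*I*pi/5) + exp(2*I*pi/5))*conj(1) + 1*(3 + exp(-4*I*pi/5) + exp(4*I*pi/5))*conj(1)]
      = (1/5)[(5) + (3 + exp(-4*I*pi/5) + exp(4*I*pi/5)) + (3 + exp(-2*I*pi/5) + exp(2*I*pi/5)) + (3 + exp(-2*I*pi/5) + exp(2*I*pi/5)) + (3 + exp(-4*I*pi/5) + exp(4*I*pi/5))] = 15/5 = 3
  <chi_rho, chi_1> = (1/5)[1*(5)*conj(1) + 1*(3 + exp(-4*I*pi/5) + exp(4*I*pi/5))*conj(exp(2*I*pi/5)) + 1*(3 + exp(-2*I*pi/5) + exp(2*I*pi/5))*conj(exp(4*I*pi/5)) + 1*(3 + exp(-2*I*pi/5) + exp(2*I*pi/5))*conj(exp(-4*I*pi/5)) + 1*(3 + exp(-4*I*pi/5) + exp(4*I*pi/5))*conj(exp(-2*I*pi/5))]
      = (1/5)[(5) + (3*exp(-2*I*pi/5) + exp(4*I*pi/5) + exp(2*I*pi/5)) + (3*exp(-4*I*pi/5) + exp(-2*I*pi/5) + exp(4*I*pi/5)) + (exp(-4*I*pi/5) + exp(2*I*pi/5) + 3*exp(4*I*pi/5)) + (exp(-2*I*pi/5) + exp(-4*I*pi/5) + 3*exp(2*I*pi/5))] = 0/5 = 0
  <chi_rho, chi_2> = (1/5)[1*(5)*conj(1) + 1*(3 + exp(-4*I*pi/5) + exp(4*I*pi/5))*conj(exp(4*I*pi/5)) + 1*(3 + exp(-2*I*pi/5) + exp(2*I*pi/5))*conj(exp(-2*I*pi/5)) + 1*(3 + exp(-2*I*pi/5) + exp(2*I*pi/5))*conj(exp(2*I*pi/5)) + 1*(3 + exp(-4*I*pi/5) + exp(4*I*pi/5))*conj(exp(-4*I*pi/5))]
      = (1/5)[(5) + (1 + 3*exp(-4*I*pi/5) + exp(2*I*pi/5)) + (1 + exp(4*I*pi/5) + 3*exp(2*I*pi/5)) + (1 + 3*exp(-2*I*pi/5) + exp(-4*I*pi/5)) + (1 + exp(-2*I*pi/5) + 3*exp(4*I*pi/5))] = 5/5 = 1
  <chi_rho, chi_3> = (1/5)[1*(5)*conj(1) + 1*(3 + exp(-4*I*pi/5) + exp(4*I*pi/5))*conj(exp(-4*I*pi/5)) + 1*(3 + exp(-2*I*pi/5) + exp(2*I*pi/5))*conj(exp(2*I*pi/5)) + 1*(3 + exp(-2*I*pi/5) + exp(2*I*pi/5))*conj(exp(-2*I*pi/5)) + 1*(3 + exp(-4*I*pi/5) + exp(4*I*pi/5))*conj(exp(4*I*pi/5))]
      = (1/5)[(5) + (1 + exp(-2*I*pi/5) + 3*exp(4*I*pi/5)) + (1 + 3*exp(-2*I*pi/5) + exp(-4*I*pi/5)) + (1 + exp(4*I*pi/5) + 3*exp(2*I*pi/5)) + (1 + 3*exp(-4*I*pi/5) + exp(2*I*pi/5))] = 5/5 = 1
  <chi_rho, chi_4> = (1/5)[1*(5)*conj(1) + 1*(3 + exp(-4*I*pi/5) + exp(4*I*pi/5))*conj(exp(-2*I*pi/5)) + 1*(3 + exp(-2*I*pi/5) + exp(2*I*pi/5))*conj(exp(-4*I*pi/5)) + 1*(3 + exp(-2*I*pi/5) + exp(2*I*pi/5))*conj(exp(4*I*pi/5)) + 1*(3 + exp(-4*I*pi/5) + exp(4*I*pi/5))*conj(exp(2*I*pi/5))]
      = (1/5)[(5) + (exp(-2*I*pi/5) + exp(-4*I*pi/5) + 3*exp(2*I*pi/5)) + (exp(-4*I*pi/5) + exp(2*I*pi/5) + 3*exp(4*I*pi/5)) + (3*exp(-4*I*pi/5) + exp(-2*I*pi/5) + exp(4*I*pi/5)) + (3*exp(-2*I*pi/5) + exp(4*I*pi/5) + exp(2*I*pi/5))] = 0/5 = 0
(Exp terms are combined using exp(i*s)*conj(exp(i*t)) = exp(i*(s-t)), and sums of them are collapsed using the identity that for every m > 1 the m distinct m-th roots of unity sum to 0, e.g. 1 + exp(2*I*pi/3) + exp(-2*I*pi/3) = 0.)
Dimension check: dim(rho) = sum (mult * dim) = 3*1 + 0*1 + 1*1 + 1*1 + 0*1 = 5 = chi_rho(e) = 5.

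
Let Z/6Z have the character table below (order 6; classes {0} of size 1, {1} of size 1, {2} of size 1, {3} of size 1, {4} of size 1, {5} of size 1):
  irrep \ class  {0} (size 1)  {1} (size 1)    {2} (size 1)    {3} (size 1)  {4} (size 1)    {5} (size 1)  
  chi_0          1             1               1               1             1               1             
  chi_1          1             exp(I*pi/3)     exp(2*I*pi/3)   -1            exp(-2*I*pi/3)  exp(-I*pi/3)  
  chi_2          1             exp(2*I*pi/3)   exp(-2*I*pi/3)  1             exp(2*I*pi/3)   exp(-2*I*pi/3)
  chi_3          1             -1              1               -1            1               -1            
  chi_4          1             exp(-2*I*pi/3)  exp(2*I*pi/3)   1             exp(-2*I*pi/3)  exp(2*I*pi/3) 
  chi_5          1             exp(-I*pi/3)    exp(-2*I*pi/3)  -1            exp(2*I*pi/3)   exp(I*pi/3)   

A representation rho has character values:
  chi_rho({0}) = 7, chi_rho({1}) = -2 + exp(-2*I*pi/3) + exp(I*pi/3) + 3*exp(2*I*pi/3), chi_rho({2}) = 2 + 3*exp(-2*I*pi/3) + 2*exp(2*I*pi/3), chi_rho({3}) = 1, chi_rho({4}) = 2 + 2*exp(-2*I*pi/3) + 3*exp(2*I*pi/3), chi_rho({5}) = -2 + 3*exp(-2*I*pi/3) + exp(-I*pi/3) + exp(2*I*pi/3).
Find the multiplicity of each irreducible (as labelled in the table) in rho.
Multiplicities: chi_0: 0, chi_1: 1, chi_2: 3, chi_3: 2, chi_4: 1, chi_5: 0.

Working: Use <chi_rho, chi> = (1/|G|) sum_C |C| * chi_rho(C) * conj(chi(C)) with |G| = 6 for each irreducible chi in the table:
  <chi_rho, chi_0> = (1/6)[1*(7)*conj(1) + 1*(-2 + exp(-2*I*pi/3) + exp(I*pi/3) + 3*exp(2*I*pi/3))*conj(1) + 1*(2 + 3*exp(-2*I*pi/3) + 2*exp(2*I*pi/3))*conj(1) + 1*(1)*conj(1) + 1*(2 + 2*exp(-2*I*pi/3) + 3*exp(2*I*pi/3))*conj(1) + 1*(-2 + 3*exp(-2*I*pi/3) + exp(-I*pi/3) + exp(2*I*pi/3))*conj(1)]
      = (1/6)[(7) + (-2 + exp(-2*I*pi/3) + exp(I*pi/3) + 3*exp(2*I*pi/3)) + (2 + 3*exp(-2*I*pi/3) + 2*exp(2*I*pi/3)) + (1) + (2 + 2*exp(-2*I*pi/3) + 3*exp(2*I*pi/3)) + (-2 + 3*exp(-2*I*pi/3) + exp(-I*pi/3) + exp(2*I*pi/3))] = 0/6 = 0
  <chi_rho, chi_1> = (1/6)[1*(7)*conj(1) + 1*(-2 + exp(-2*I*pi/3) + exp(I*pi/3) + 3*exp(2*I*pi/3))*conj(exp(I*pi/3)) + 1*(2 + 3*exp(-2*I*pi/3) + 2*exp(2*I*pi/3))*conj(exp(2*I*pi/3)) + 1*(1)*conj(-1) + 1*(2 + 2*exp(-2*I*pi/3) + 3*exp(2*I*pi/3))*conj(exp(-2*I*pi/3)) + 1*(-2 + 3*exp(-2*I*pi/3) + exp(-I*pi/3) + exp(2*I*pi/3))*conj(exp(-I*pi/3))]
      = (1/6)[(7) + (-2*exp(-I*pi/3) + 3*exp(I*pi/3)) + (2 + 2*exp(-2*I*pi/3) + 3*exp(2*I*pi/3)) + (-1) + (2 + 3*exp(-2*I*pi/3) + 2*exp(2*I*pi/3)) + (3*exp(-I*pi/3) - 2*exp(I*pi/3))] = 6/6 = 1
  <chi_rho, chi_2> = (1/6)[1*(7)*conj(1) + 1*(-2 + exp(-2*I*pi/3) + exp(I*pi/3) + 3*exp(2*I*pi/3))*conj(exp(2*I*pi/3)) + 1*(2 + 3*exp(-2*I*pi/3) + 2*exp(2*I*pi/3))*conj(exp(-2*I*pi/3)) + 1*(1)*conj(1) + 1*(2 + 2*exp(-2*I*pi/3) + 3*exp(2*I*pi/3))*conj(exp(2*I*pi/3)) + 1*(-2 + 3*exp(-2*I*pi/3) + exp(-I*pi/3) + exp(2*I*pi/3))*conj(exp(-2*I*pi/3))]
      = (1/6)[(7) + (3 + exp(-I*pi/3) + exp(2*I*pi/3) - 2*exp(-2*I*pi/3)) + (1) + (1) + (1) + (3 - 2*exp(2*I*pi/3) + exp(-2*I*pi/3) + exp(I*pi/3))] = 18/6 = 3
  <chi_rho, chi_3> = (1/6)[1*(7)*conj(1) + 1*(-2 + exp(-2*I*pi/3) + exp(I*pi/3) + 3*exp(2*I*pi/3))*conj(-1) + 1*(2 + 3*exp(-2*I*pi/3) + 2*exp(2*I*pi/3))*conj(1) + 1*(1)*conj(-1) + 1*(2 + 2*exp(-2*I*pi/3) + 3*exp(2*I*pi/3))*conj(1) + 1*(-2 + 3*exp(-2*I*pi/3) + exp(-I*pi/3) + exp(2*I*pi/3))*conj(-1)]
      = (1/6)[(7) + (2 - 3*exp(2*I*pi/3) - exp(I*pi/3) - exp(-2*I*pi/3)) + (2 + 3*exp(-2*I*pi/3) + 2*exp(2*I*pi/3)) + (-1) + (2 + 2*exp(-2*I*pi/3) + 3*exp(2*I*pi/3)) + (2 - exp(2*I*pi/3) - exp(-I*pi/3) - 3*exp(-2*I*pi/3))] = 12/6 = 2
  <chi_rho, chi_4> = (1/6)[1*(7)*conj(1) + 1*(-2 + exp(-2*I*pi/3) + exp(I*pi/3) + 3*exp(2*I*pi/3))*conj(exp(-2*I*pi/3)) + 1*(2 + 3*exp(-2*I*pi/3) + 2*exp(2*I*pi/3))*conj(exp(2*I*pi/3)) + 1*(1)*conj(1) + 1*(2 + 2*exp(-2*I*pi/3) + 3*exp(2*I*pi/3))*conj(exp(-2*I*pi/3)) + 1*(-2 + 3*exp(-2*I*pi/3) + exp(-I*pi/3) + exp(2*I*pi/3))*conj(exp(2*I*pi/3))]
      = (1/6)[(7) + (3*exp(-2*I*pi/3) - 2*exp(2*I*pi/3)) + (2 + 2*exp(-2*I*pi/3) + 3*exp(2*I*pi/3)) + (1) + (2 + 3*exp(-2*I*pi/3) + 2*exp(2*I*pi/3)) + (-2*exp(-2*I*pi/3) + 3*exp(2*I*pi/3))] = 6/6 = 1
  <chi_rho, chi_5> = (1/6)[1*(7)*conj(1) + 1*(-2 + exp(-2*I*pi/3) + exp(I*pi/3) + 3*exp(2*I*pi/3))*conj(exp(-I*pi/3)) + 1*(2 + 3*exp(-2*I*pi/3) + 2*exp(2*I*pi/3))*conj(exp(-2*I*pi/3)) + 1*(1)*conj(-1) + 1*(2 + 2*exp(-2*I*pi/3) + 3*exp(2*I*pi/3))*conj(exp(2*I*pi/3)) + 1*(-2 + 3*exp(-2*I*pi/3) + exp(-I*pi/3) + exp(2*I*pi/3))*conj(exp(I*pi/3))]
      = (1/6)[(7) + (-3 - 2*exp(I*pi/3) + exp(-I*pi/3) + exp(2*I*pi/3)) + (1) + (-1) + (1) + (-3 + exp(-2*I*pi/3) + exp(I*pi/3) - 2*exp(-I*pi/3))] = 0/6 = 0
(Exp terms are combined using exp(i*s)*conj(exp(i*t)) = exp(i*(s-t)), and sums of them are collapsed using the identity that for every m > 1 the m distinct m-th roots of unity sum to 0, e.g. 1 + exp(2*I*pi/3) + exp(-2*I*pi/3) = 0.)
Dimension check: dim(rho) = sum (mult * dim) = 0*1 + 1*1 + 3*1 + 2*1 + 1*1 + 0*1 = 7 = chi_rho(e) = 7.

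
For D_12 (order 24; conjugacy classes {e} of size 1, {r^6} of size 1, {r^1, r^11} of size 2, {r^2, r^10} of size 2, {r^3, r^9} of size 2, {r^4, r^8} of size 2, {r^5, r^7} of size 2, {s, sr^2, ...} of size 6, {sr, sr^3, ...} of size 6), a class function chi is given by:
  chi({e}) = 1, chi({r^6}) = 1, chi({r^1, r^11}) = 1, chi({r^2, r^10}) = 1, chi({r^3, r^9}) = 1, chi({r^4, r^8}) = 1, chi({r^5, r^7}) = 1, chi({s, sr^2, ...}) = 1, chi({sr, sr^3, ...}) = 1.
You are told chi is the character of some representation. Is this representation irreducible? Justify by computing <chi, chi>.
Irreducible: <chi, chi> = 1.

Working: <chi, chi> = (1/|G|) sum_C |C| * |chi(C)|^2 = (1/24)[1*|1|^2 + 1*|1|^2 + 2*|1|^2 + 2*|1|^2 + 2*|1|^2 + 2*|1|^2 + 2*|1|^2 + 6*|1|^2 + 6*|1|^2]
  = (1/24)[(1) + (1) + (2) + (2) + (2) + (2) + (2) + (6) + (6)] = 24/24 = 1.
A character is irreducible iff <chi, chi> = 1, so this representation is irreducible.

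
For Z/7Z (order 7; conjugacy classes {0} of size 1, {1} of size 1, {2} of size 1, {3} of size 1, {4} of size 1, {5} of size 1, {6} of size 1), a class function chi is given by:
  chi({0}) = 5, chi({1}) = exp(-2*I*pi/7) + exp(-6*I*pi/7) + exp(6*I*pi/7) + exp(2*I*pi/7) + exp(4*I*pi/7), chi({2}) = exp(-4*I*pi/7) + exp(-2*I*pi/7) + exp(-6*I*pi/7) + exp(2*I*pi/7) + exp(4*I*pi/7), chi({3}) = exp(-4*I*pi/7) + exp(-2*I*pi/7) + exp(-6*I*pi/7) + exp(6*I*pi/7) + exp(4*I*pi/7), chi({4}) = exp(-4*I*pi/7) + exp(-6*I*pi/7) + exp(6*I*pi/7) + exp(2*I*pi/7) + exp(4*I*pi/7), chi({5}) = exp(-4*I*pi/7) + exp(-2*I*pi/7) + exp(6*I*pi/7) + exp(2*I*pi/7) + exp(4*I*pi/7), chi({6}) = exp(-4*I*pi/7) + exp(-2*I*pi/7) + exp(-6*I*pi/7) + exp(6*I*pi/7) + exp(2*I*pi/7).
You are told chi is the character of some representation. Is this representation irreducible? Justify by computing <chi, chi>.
Not irreducible (reducible): <chi, chi> = 5 > 1.

Argument: <chi, chi> = (1/|G|) sum_C |C| * |chi(C)|^2 = (1/7)[1*|5|^2 + 1*|exp(-2*I*pi/7) + exp(-6*I*pi/7) + exp(6*I*pi/7) + exp(2*I*pi/7) + exp(4*I*pi/7)|^2 + 1*|exp(-4*I*pi/7) + exp(-2*I*pi/7) + exp(-6*I*pi/7) + exp(2*I*pi/7) + exp(4*I*pi/7)|^2 + 1*|exp(-4*I*pi/7) + exp(-2*I*pi/7) + exp(-6*I*pi/7) + exp(6*I*pi/7) + exp(4*I*pi/7)|^2 + 1*|exp(-4*I*pi/7) + exp(-6*I*pi/7) + exp(6*I*pi/7) + exp(2*I*pi/7) + exp(4*I*pi/7)|^2 + 1*|exp(-4*I*pi/7) + exp(-2*I*pi/7) + exp(6*I*pi/7) + exp(2*I*pi/7) + exp(4*I*pi/7)|^2 + 1*|exp(-4*I*pi/7) + exp(-2*I*pi/7) + exp(-6*I*pi/7) + exp(6*I*pi/7) + exp(2*I*pi/7)|^2]
  = (1/7)[(25) + (5 + 4*exp(-4*I*pi/7) + 3*exp(-2*I*pi/7) + 3*exp(-6*I*pi/7) + 3*exp(6*I*pi/7) + 3*exp(2*I*pi/7) + 4*exp(4*I*pi/7)) + (5 + 3*exp(-4*I*pi/7) + 3*exp(-2*I*pi/7) + 4*exp(-6*I*pi/7) + 4*exp(6*I*pi/7) + 3*exp(2*I*pi/7) + 3*exp(4*I*pi/7)) + (5 + 4*exp(-2*I*pi/7) + 3*exp(-4*I*pi/7) + 3*exp(-6*I*pi/7) + 3*exp(6*I*pi/7) + 3*exp(4*I*pi/7) + 4*exp(2*I*pi/7)) + (5 + 4*exp(-2*I*pi/7) + 3*exp(-4*I*pi/7) + 3*exp(-6*I*pi/7) + 3*exp(6*I*pi/7) + 3*exp(4*I*pi/7) + 4*exp(2*I*pi/7)) + (5 + 3*exp(-4*I*pi/7) + 3*exp(-2*I*pi/7) + 4*exp(-6*I*pi/7) + 4*exp(6*I*pi/7) + 3*exp(2*I*pi/7) + 3*exp(4*I*pi/7)) + (5 + 4*exp(-4*I*pi/7) + 3*exp(-2*I*pi/7) + 3*exp(-6*I*pi/7) + 3*exp(6*I*pi/7) + 3*exp(2*I*pi/7) + 4*exp(4*I*pi/7))] = 35/7 = 5.
(Exp terms are combined using exp(i*s)*conj(exp(i*t)) = exp(i*(s-t)), and sums of them are collapsed using the identity that for every m > 1 the m distinct m-th roots of unity sum to 0, e.g. 1 + exp(2*I*pi/3) + exp(-2*I*pi/3) = 0.)
A character is irreducible iff <chi, chi> = 1, so this representation is reducible.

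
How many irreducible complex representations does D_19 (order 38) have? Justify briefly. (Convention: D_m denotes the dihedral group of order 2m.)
11

The number of irreducible complex representations of a finite group equals its number of conjugacy classes. D_19 has 11 conjugacy classes ((n+3)/2 for n odd), so D_19 (order 38) has exactly 11 irreducible complex representations.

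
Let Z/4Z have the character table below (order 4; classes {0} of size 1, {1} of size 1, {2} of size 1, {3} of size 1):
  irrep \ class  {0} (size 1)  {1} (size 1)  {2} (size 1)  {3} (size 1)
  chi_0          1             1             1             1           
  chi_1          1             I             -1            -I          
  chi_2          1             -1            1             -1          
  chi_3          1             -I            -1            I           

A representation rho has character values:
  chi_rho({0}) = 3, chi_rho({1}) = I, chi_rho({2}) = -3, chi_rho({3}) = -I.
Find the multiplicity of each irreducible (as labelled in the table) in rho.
Multiplicities: chi_0: 0, chi_1: 2, chi_2: 0, chi_3: 1.

Explanation: Use <chi_rho, chi> = (1/|G|) sum_C |C| * chi_rho(C) * conj(chi(C)) with |G| = 4 for each irreducible chi in the table:
  <chi_rho, chi_0> = (1/4)[1*(3)*conj(1) + 1*(I)*conj(1) + 1*(-3)*conj(1) + 1*(-I)*conj(1)]
      = (1/4)[(3) + (I) + (-3) + (-I)] = 0/4 = 0
  <chi_rho, chi_1> = (1/4)[1*(3)*conj(1) + 1*(I)*conj(I) + 1*(-3)*conj(-1) + 1*(-I)*conj(-I)]
      = (1/4)[(3) + (1) + (3) + (1)] = 8/4 = 2
  <chi_rho, chi_2> = (1/4)[1*(3)*conj(1) + 1*(I)*conj(-1) + 1*(-3)*conj(1) + 1*(-I)*conj(-1)]
      = (1/4)[(3) + (-I) + (-3) + (I)] = 0/4 = 0
  <chi_rho, chi_3> = (1/4)[1*(3)*conj(1) + 1*(I)*conj(-I) + 1*(-3)*conj(-1) + 1*(-I)*conj(I)]
      = (1/4)[(3) + (-1) + (3) + (-1)] = 4/4 = 1
(Exp terms are combined using exp(i*s)*conj(exp(i*t)) = exp(i*(s-t)), and sums of them are collapsed using the identity that for every m > 1 the m distinct m-th roots of unity sum to 0, e.g. 1 + exp(2*I*pi/3) + exp(-2*I*pi/3) = 0.)
Dimension check: dim(rho) = sum (mult * dim) = 0*1 + 2*1 + 0*1 + 1*1 = 3 = chi_rho(e) = 3.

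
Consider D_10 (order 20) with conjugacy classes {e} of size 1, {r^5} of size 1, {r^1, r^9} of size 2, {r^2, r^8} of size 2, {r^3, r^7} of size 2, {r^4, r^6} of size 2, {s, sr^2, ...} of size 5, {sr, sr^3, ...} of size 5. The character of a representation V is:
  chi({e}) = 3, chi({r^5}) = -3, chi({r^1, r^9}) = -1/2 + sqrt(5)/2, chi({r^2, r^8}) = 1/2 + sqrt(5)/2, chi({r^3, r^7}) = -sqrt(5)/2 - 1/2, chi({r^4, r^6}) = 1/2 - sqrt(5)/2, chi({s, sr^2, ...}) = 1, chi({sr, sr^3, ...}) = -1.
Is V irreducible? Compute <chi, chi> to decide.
Not irreducible (reducible): <chi, chi> = 2 > 1.

Justification: <chi, chi> = (1/|G|) sum_C |C| * |chi(C)|^2 = (1/20)[1*|3|^2 + 1*|-3|^2 + 2*|-1/2 + sqrt(5)/2|^2 + 2*|1/2 + sqrt(5)/2|^2 + 2*|-sqrt(5)/2 - 1/2|^2 + 2*|1/2 - sqrt(5)/2|^2 + 5*|1|^2 + 5*|-1|^2]
  = (1/20)[(9) + (9) + (3 - sqrt(5)) + (sqrt(5) + 3) + (sqrt(5) + 3) + (3 - sqrt(5)) + (5) + (5)] = 40/20 = 2.
A character is irreducible iff <chi, chi> = 1, so this representation is reducible.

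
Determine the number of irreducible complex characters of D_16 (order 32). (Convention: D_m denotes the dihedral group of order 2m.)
11

Explanation: The number of irreducible complex representations of a finite group equals its number of conjugacy classes. D_16 has 11 conjugacy classes (n/2 + 3 for n even), so D_16 (order 32) has exactly 11 irreducible complex representations.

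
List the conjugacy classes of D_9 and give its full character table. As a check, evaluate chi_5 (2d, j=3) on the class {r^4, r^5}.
Conjugacy classes: {e} of size 1, {r^1, r^8} of size 2, {r^2, r^7} of size 2, {r^3, r^6} of size 2, {r^4, r^5} of size 2, {s, sr, ..., sr^8} of size 9.
Character table:
  irrep \ class              {e} (size 1)  {r^1, r^8} (size 2)  {r^2, r^7} (size 2)  {r^3, r^6} (size 2)  {r^4, r^5} (size 2)  {s, sr, ..., sr^8} (size 9)
  chi_1 (triv)               1             1                    1                    1                    1                    1                          
  chi_2 (sign: r->1, s->-1)  1             1                    1                    1                    1                    -1                         
  chi_3 (2d, j=1)            2             2*cos(2*pi/9)        2*cos(4*pi/9)        -1                   -2*cos(pi/9)         0                          
  chi_4 (2d, j=2)            2             2*cos(4*pi/9)        -2*cos(pi/9)         -1                   2*cos(2*pi/9)        0                          
  chi_5 (2d, j=3)            2             -1                   -1                   2                    -1                   0                          
  chi_6 (2d, j=4)            2             -2*cos(pi/9)         2*cos(2*pi/9)        -1                   2*cos(4*pi/9)        0                          

Spot check: chi_5 (2d, j=3) on {r^4, r^5} = -1.

Derivation: D_9 has order 2*9 = 18 with 6 conjugacy classes, hence 6 irreducibles. Sum of squared dims 1 + 1 + 4 + 4 + 4 + 4 = 18 = |G|. Linear characters come from the abelianisation; the 2-dimensional irreps have character r^k -> 2*cos(2*pi*j*k/9), reflections -> 0.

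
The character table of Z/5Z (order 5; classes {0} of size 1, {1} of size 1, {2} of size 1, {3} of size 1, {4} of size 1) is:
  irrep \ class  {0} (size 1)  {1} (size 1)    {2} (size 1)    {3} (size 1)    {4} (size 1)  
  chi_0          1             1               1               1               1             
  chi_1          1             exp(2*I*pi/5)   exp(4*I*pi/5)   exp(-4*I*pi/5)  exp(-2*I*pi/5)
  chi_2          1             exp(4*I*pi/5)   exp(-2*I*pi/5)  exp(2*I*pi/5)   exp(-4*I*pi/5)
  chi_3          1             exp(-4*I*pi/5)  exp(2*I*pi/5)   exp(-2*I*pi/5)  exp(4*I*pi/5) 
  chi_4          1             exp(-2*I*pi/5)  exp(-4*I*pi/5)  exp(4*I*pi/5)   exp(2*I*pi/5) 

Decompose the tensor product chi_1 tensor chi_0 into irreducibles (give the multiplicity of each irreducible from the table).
chi_1 tensor chi_0 = chi_1 (all other irreducibles have multiplicity 0).

Explanation: The character of a tensor product is the pointwise product (chi_1 * chi_0)(C) = chi_1(C) * chi_0(C):
  {0}: (1)*(1), {1}: (exp(2*I*pi/5))*(1), {2}: (exp(4*I*pi/5))*(1), {3}: (exp(-4*I*pi/5))*(1), {4}: (exp(-2*I*pi/5))*(1)
so (chi_1 * chi_0) takes values
  {0} -> 1, {1} -> exp(2*I*pi/5), {2} -> exp(4*I*pi/5), {3} -> exp(-4*I*pi/5), {4} -> exp(-2*I*pi/5).
Now take the inner product of this character with each irreducible chi from the table, <chi_1*chi_0, chi> = (1/5) sum_C |C| (chi_1*chi_0)(C) conj(chi(C)):
  <chi_1*chi_0, chi_0> = (1/5)[1*(1)*conj(1) + 1*(exp(2*I*pi/5))*conj(1) + 1*(exp(4*I*pi/5))*conj(1) + 1*(exp(-4*I*pi/5))*conj(1) + 1*(exp(-2*I*pi/5))*conj(1)]
      = (1/5)[(1) + (exp(2*I*pi/5)) + (exp(4*I*pi/5)) + (exp(-4*I*pi/5)) + (exp(-2*I*pi/5))] = 0/5 = 0
  <chi_1*chi_0, chi_1> = (1/5)[1*(1)*conj(1) + 1*(exp(2*I*pi/5))*conj(exp(2*I*pi/5)) + 1*(exp(4*I*pi/5))*conj(exp(4*I*pi/5)) + 1*(exp(-4*I*pi/5))*conj(exp(-4*I*pi/5)) + 1*(exp(-2*I*pi/5))*conj(exp(-2*I*pi/5))]
      = (1/5)[(1) + (1) + (1) + (1) + (1)] = 5/5 = 1
  <chi_1*chi_0, chi_2> = (1/5)[1*(1)*conj(1) + 1*(exp(2*I*pi/5))*conj(exp(4*I*pi/5)) + 1*(exp(4*I*pi/5))*conj(exp(-2*I*pi/5)) + 1*(exp(-4*I*pi/5))*conj(exp(2*I*pi/5)) + 1*(exp(-2*I*pi/5))*conj(exp(-4*I*pi/5))]
      = (1/5)[(1) + (exp(-2*I*pi/5)) + (exp(-4*I*pi/5)) + (exp(4*I*pi/5)) + (exp(2*I*pi/5))] = 0/5 = 0
  <chi_1*chi_0, chi_3> = (1/5)[1*(1)*conj(1) + 1*(exp(2*I*pi/5))*conj(exp(-4*I*pi/5)) + 1*(exp(4*I*pi/5))*conj(exp(2*I*pi/5)) + 1*(exp(-4*I*pi/5))*conj(exp(-2*I*pi/5)) + 1*(exp(-2*I*pi/5))*conj(exp(4*I*pi/5))]
      = (1/5)[(1) + (exp(-4*I*pi/5)) + (exp(2*I*pi/5)) + (exp(-2*I*pi/5)) + (exp(4*I*pi/5))] = 0/5 = 0
  <chi_1*chi_0, chi_4> = (1/5)[1*(1)*conj(1) + 1*(exp(2*I*pi/5))*conj(exp(-2*I*pi/5)) + 1*(exp(4*I*pi/5))*conj(exp(-4*I*pi/5)) + 1*(exp(-4*I*pi/5))*conj(exp(4*I*pi/5)) + 1*(exp(-2*I*pi/5))*conj(exp(2*I*pi/5))]
      = (1/5)[(1) + (exp(4*I*pi/5)) + (exp(-2*I*pi/5)) + (exp(2*I*pi/5)) + (exp(-4*I*pi/5))] = 0/5 = 0
(Exp terms are combined using exp(i*s)*conj(exp(i*t)) = exp(i*(s-t)), and sums of them are collapsed using the identity that for every m > 1 the m distinct m-th roots of unity sum to 0, e.g. 1 + exp(2*I*pi/3) + exp(-2*I*pi/3) = 0.)
Hence the multiplicities are chi_1: 1. Dimension check: dim(chi_1)*dim(chi_0) = 1*1 = 1 and sum (mult * dim) = 1*1 = 1.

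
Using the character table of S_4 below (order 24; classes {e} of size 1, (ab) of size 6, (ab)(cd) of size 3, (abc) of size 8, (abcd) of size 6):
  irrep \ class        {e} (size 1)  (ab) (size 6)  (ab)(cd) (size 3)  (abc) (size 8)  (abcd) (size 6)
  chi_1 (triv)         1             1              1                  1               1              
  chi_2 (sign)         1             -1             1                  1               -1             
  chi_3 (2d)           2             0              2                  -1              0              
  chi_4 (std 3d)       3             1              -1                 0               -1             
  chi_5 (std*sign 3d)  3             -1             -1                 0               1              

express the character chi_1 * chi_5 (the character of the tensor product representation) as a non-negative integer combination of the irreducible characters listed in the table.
chi_1 tensor chi_5 = chi_5 (all other irreducibles have multiplicity 0).

Why: The character of a tensor product is the pointwise product (chi_1 * chi_5)(C) = chi_1(C) * chi_5(C):
  {e}: (1)*(3), (ab): (1)*(-1), (ab)(cd): (1)*(-1), (abc): (1)*(0), (abcd): (1)*(1)
so (chi_1 * chi_5) takes values
  {e} -> 3, (ab) -> -1, (ab)(cd) -> -1, (abc) -> 0, (abcd) -> 1.
Now take the inner product of this character with each irreducible chi from the table, <chi_1*chi_5, chi> = (1/24) sum_C |C| (chi_1*chi_5)(C) conj(chi(C)):
  <chi_1*chi_5, chi_1> = (1/24)[1*(3)*conj(1) + 6*(-1)*conj(1) + 3*(-1)*conj(1) + 8*(0)*conj(1) + 6*(1)*conj(1)]
      = (1/24)[(3) + (-6) + (-3) + (0) + (6)] = 0/24 = 0
  <chi_1*chi_5, chi_2> = (1/24)[1*(3)*conj(1) + 6*(-1)*conj(-1) + 3*(-1)*conj(1) + 8*(0)*conj(1) + 6*(1)*conj(-1)]
      = (1/24)[(3) + (6) + (-3) + (0) + (-6)] = 0/24 = 0
  <chi_1*chi_5, chi_3> = (1/24)[1*(3)*conj(2) + 6*(-1)*conj(0) + 3*(-1)*conj(2) + 8*(0)*conj(-1) + 6*(1)*conj(0)]
      = (1/24)[(6) + (0) + (-6) + (0) + (0)] = 0/24 = 0
  <chi_1*chi_5, chi_4> = (1/24)[1*(3)*conj(3) + 6*(-1)*conj(1) + 3*(-1)*conj(-1) + 8*(0)*conj(0) + 6*(1)*conj(-1)]
      = (1/24)[(9) + (-6) + (3) + (0) + (-6)] = 0/24 = 0
  <chi_1*chi_5, chi_5> = (1/24)[1*(3)*conj(3) + 6*(-1)*conj(-1) + 3*(-1)*conj(-1) + 8*(0)*conj(0) + 6*(1)*conj(1)]
      = (1/24)[(9) + (6) + (3) + (0) + (6)] = 24/24 = 1
Hence the multiplicities are chi_5: 1. Dimension check: dim(chi_1)*dim(chi_5) = 1*3 = 3 and sum (mult * dim) = 1*3 = 3.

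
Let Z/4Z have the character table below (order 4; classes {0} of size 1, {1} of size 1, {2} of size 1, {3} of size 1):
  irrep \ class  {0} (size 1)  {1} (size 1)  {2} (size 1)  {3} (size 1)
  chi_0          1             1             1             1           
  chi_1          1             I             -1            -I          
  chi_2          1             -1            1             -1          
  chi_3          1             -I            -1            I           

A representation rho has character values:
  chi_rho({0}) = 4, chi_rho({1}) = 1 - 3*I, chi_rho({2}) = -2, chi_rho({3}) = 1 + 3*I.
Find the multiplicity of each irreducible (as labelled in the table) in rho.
Multiplicities: chi_0: 1, chi_1: 0, chi_2: 0, chi_3: 3.

Use <chi_rho, chi> = (1/|G|) sum_C |C| * chi_rho(C) * conj(chi(C)) with |G| = 4 for each irreducible chi in the table:
  <chi_rho, chi_0> = (1/4)[1*(4)*conj(1) + 1*(1 - 3*I)*conj(1) + 1*(-2)*conj(1) + 1*(1 + 3*I)*conj(1)]
      = (1/4)[(4) + (1 - 3*I) + (-2) + (1 + 3*I)] = 4/4 = 1
  <chi_rho, chi_1> = (1/4)[1*(4)*conj(1) + 1*(1 - 3*I)*conj(I) + 1*(-2)*conj(-1) + 1*(1 + 3*I)*conj(-I)]
      = (1/4)[(4) + (-3 - I) + (2) + (-3 + I)] = 0/4 = 0
  <chi_rho, chi_2> = (1/4)[1*(4)*conj(1) + 1*(1 - 3*I)*conj(-1) + 1*(-2)*conj(1) + 1*(1 + 3*I)*conj(-1)]
      = (1/4)[(4) + (-1 + 3*I) + (-2) + (-1 - 3*I)] = 0/4 = 0
  <chi_rho, chi_3> = (1/4)[1*(4)*conj(1) + 1*(1 - 3*I)*conj(-I) + 1*(-2)*conj(-1) + 1*(1 + 3*I)*conj(I)]
      = (1/4)[(4) + (3 + I) + (2) + (3 - I)] = 12/4 = 3
(Exp terms are combined using exp(i*s)*conj(exp(i*t)) = exp(i*(s-t)), and sums of them are collapsed using the identity that for every m > 1 the m distinct m-th roots of unity sum to 0, e.g. 1 + exp(2*I*pi/3) + exp(-2*I*pi/3) = 0.)
Dimension check: dim(rho) = sum (mult * dim) = 1*1 + 0*1 + 0*1 + 3*1 = 4 = chi_rho(e) = 4.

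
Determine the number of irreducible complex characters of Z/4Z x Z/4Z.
16

Proof sketch: The number of irreducible complex representations of a finite group equals its number of conjugacy classes. Z/4Z x Z/4Z is abelian of order 16, so every element is its own conjugacy class: 16 classes, so Z/4Z x Z/4Z (order 16) has exactly 16 irreducible complex representations.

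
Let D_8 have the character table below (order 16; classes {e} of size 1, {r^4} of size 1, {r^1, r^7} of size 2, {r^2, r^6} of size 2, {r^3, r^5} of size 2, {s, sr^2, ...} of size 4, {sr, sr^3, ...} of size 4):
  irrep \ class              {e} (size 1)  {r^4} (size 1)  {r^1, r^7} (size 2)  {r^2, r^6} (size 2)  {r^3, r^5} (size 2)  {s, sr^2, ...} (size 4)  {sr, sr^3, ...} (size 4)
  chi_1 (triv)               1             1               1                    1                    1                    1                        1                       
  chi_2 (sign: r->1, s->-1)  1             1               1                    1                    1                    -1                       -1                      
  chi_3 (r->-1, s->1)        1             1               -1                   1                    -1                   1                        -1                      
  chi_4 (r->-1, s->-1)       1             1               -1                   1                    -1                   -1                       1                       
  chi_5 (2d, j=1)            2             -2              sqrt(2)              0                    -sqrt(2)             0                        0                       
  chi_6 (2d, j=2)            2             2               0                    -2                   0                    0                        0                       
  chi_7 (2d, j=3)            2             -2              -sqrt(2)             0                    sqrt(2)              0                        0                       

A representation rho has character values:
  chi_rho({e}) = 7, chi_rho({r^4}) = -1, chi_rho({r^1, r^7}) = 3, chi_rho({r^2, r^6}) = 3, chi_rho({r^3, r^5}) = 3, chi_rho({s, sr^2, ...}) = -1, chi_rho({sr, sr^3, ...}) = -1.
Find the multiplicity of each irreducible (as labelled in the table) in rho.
Multiplicities: chi_1: 1, chi_2: 2, chi_3: 0, chi_4: 0, chi_5: 1, chi_6: 0, chi_7: 1.

Proof sketch: Use <chi_rho, chi> = (1/|G|) sum_C |C| * chi_rho(C) * conj(chi(C)) with |G| = 16 for each irreducible chi in the table:
  <chi_rho, chi_1> = (1/16)[1*(7)*conj(1) + 1*(-1)*conj(1) + 2*(3)*conj(1) + 2*(3)*conj(1) + 2*(3)*conj(1) + 4*(-1)*conj(1) + 4*(-1)*conj(1)]
      = (1/16)[(7) + (-1) + (6) + (6) + (6) + (-4) + (-4)] = 16/16 = 1
  <chi_rho, chi_2> = (1/16)[1*(7)*conj(1) + 1*(-1)*conj(1) + 2*(3)*conj(1) + 2*(3)*conj(1) + 2*(3)*conj(1) + 4*(-1)*conj(-1) + 4*(-1)*conj(-1)]
      = (1/16)[(7) + (-1) + (6) + (6) + (6) + (4) + (4)] = 32/16 = 2
  <chi_rho, chi_3> = (1/16)[1*(7)*conj(1) + 1*(-1)*conj(1) + 2*(3)*conj(-1) + 2*(3)*conj(1) + 2*(3)*conj(-1) + 4*(-1)*conj(1) + 4*(-1)*conj(-1)]
      = (1/16)[(7) + (-1) + (-6) + (6) + (-6) + (-4) + (4)] = 0/16 = 0
  <chi_rho, chi_4> = (1/16)[1*(7)*conj(1) + 1*(-1)*conj(1) + 2*(3)*conj(-1) + 2*(3)*conj(1) + 2*(3)*conj(-1) + 4*(-1)*conj(-1) + 4*(-1)*conj(1)]
      = (1/16)[(7) + (-1) + (-6) + (6) + (-6) + (4) + (-4)] = 0/16 = 0
  <chi_rho, chi_5> = (1/16)[1*(7)*conj(2) + 1*(-1)*conj(-2) + 2*(3)*conj(sqrt(2)) + 2*(3)*conj(0) + 2*(3)*conj(-sqrt(2)) + 4*(-1)*conj(0) + 4*(-1)*conj(0)]
      = (1/16)[(14) + (2) + (6*sqrt(2)) + (0) + (-6*sqrt(2)) + (0) + (0)] = 16/16 = 1
  <chi_rho, chi_6> = (1/16)[1*(7)*conj(2) + 1*(-1)*conj(2) + 2*(3)*conj(0) + 2*(3)*conj(-2) + 2*(3)*conj(0) + 4*(-1)*conj(0) + 4*(-1)*conj(0)]
      = (1/16)[(14) + (-2) + (0) + (-12) + (0) + (0) + (0)] = 0/16 = 0
  <chi_rho, chi_7> = (1/16)[1*(7)*conj(2) + 1*(-1)*conj(-2) + 2*(3)*conj(-sqrt(2)) + 2*(3)*conj(0) + 2*(3)*conj(sqrt(2)) + 4*(-1)*conj(0) + 4*(-1)*conj(0)]
      = (1/16)[(14) + (2) + (-6*sqrt(2)) + (0) + (6*sqrt(2)) + (0) + (0)] = 16/16 = 1
Dimension check: dim(rho) = sum (mult * dim) = 1*1 + 2*1 + 0*1 + 0*1 + 1*2 + 0*2 + 1*2 = 7 = chi_rho(e) = 7.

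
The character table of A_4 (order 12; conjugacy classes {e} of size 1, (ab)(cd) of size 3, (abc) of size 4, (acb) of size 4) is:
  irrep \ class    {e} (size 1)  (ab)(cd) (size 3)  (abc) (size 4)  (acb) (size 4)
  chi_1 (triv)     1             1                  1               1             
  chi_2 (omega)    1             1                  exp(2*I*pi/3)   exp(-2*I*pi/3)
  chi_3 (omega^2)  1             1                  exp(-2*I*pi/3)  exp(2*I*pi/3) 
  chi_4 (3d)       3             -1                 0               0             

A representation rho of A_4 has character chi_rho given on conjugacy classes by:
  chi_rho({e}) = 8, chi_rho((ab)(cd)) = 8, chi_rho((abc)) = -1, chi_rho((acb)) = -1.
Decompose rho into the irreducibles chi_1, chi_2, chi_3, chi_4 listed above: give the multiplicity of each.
Multiplicities: chi_1: 2, chi_2: 3, chi_3: 3, chi_4: 0.

Derivation: Use <chi_rho, chi> = (1/|G|) sum_C |C| * chi_rho(C) * conj(chi(C)) with |G| = 12 for each irreducible chi in the table:
  <chi_rho, chi_1> = (1/12)[1*(8)*conj(1) + 3*(8)*conj(1) + 4*(-1)*conj(1) + 4*(-1)*conj(1)]
      = (1/12)[(8) + (24) + (-4) + (-4)] = 24/12 = 2
  <chi_rho, chi_2> = (1/12)[1*(8)*conj(1) + 3*(8)*conj(1) + 4*(-1)*conj(exp(2*I*pi/3)) + 4*(-1)*conj(exp(-2*I*pi/3))]
      = (1/12)[(8) + (24) + (12 + 8*exp(-2*I*pi/3) + 12*exp(2*I*pi/3)) + (12 + 12*exp(-2*I*pi/3) + 8*exp(2*I*pi/3))] = 36/12 = 3
  <chi_rho, chi_3> = (1/12)[1*(8)*conj(1) + 3*(8)*conj(1) + 4*(-1)*conj(exp(-2*I*pi/3)) + 4*(-1)*conj(exp(2*I*pi/3))]
      = (1/12)[(8) + (24) + (12 + 12*exp(-2*I*pi/3) + 8*exp(2*I*pi/3)) + (12 + 8*exp(-2*I*pi/3) + 12*exp(2*I*pi/3))] = 36/12 = 3
  <chi_rho, chi_4> = (1/12)[1*(8)*conj(3) + 3*(8)*conj(-1) + 4*(-1)*conj(0) + 4*(-1)*conj(0)]
      = (1/12)[(24) + (-24) + (0) + (0)] = 0/12 = 0
(Exp terms are combined using exp(i*s)*conj(exp(i*t)) = exp(i*(s-t)), and sums of them are collapsed using the identity that for every m > 1 the m distinct m-th roots of unity sum to 0, e.g. 1 + exp(2*I*pi/3) + exp(-2*I*pi/3) = 0.)
Dimension check: dim(rho) = sum (mult * dim) = 2*1 + 3*1 + 3*1 + 0*3 = 8 = chi_rho(e) = 8.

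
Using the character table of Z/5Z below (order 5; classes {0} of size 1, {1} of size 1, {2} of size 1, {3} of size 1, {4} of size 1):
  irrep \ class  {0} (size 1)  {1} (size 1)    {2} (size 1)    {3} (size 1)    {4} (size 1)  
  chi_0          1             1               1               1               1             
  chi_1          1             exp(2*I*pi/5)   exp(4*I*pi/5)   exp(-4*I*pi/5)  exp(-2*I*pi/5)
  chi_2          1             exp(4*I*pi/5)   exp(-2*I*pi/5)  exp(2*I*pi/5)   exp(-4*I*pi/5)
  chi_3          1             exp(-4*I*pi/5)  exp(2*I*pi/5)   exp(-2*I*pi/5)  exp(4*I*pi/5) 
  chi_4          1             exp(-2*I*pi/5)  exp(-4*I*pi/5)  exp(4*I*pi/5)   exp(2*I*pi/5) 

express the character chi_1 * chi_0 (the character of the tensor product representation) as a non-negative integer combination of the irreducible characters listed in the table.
chi_1 tensor chi_0 = chi_1 (all other irreducibles have multiplicity 0).

Solution. The character of a tensor product is the pointwise product (chi_1 * chi_0)(C) = chi_1(C) * chi_0(C):
  {0}: (1)*(1), {1}: (exp(2*I*pi/5))*(1), {2}: (exp(4*I*pi/5))*(1), {3}: (exp(-4*I*pi/5))*(1), {4}: (exp(-2*I*pi/5))*(1)
so (chi_1 * chi_0) takes values
  {0} -> 1, {1} -> exp(2*I*pi/5), {2} -> exp(4*I*pi/5), {3} -> exp(-4*I*pi/5), {4} -> exp(-2*I*pi/5).
Now take the inner product of this character with each irreducible chi from the table, <chi_1*chi_0, chi> = (1/5) sum_C |C| (chi_1*chi_0)(C) conj(chi(C)):
  <chi_1*chi_0, chi_0> = (1/5)[1*(1)*conj(1) + 1*(exp(2*I*pi/5))*conj(1) + 1*(exp(4*I*pi/5))*conj(1) + 1*(exp(-4*I*pi/5))*conj(1) + 1*(exp(-2*I*pi/5))*conj(1)]
      = (1/5)[(1) + (exp(2*I*pi/5)) + (exp(4*I*pi/5)) + (exp(-4*I*pi/5)) + (exp(-2*I*pi/5))] = 0/5 = 0
  <chi_1*chi_0, chi_1> = (1/5)[1*(1)*conj(1) + 1*(exp(2*I*pi/5))*conj(exp(2*I*pi/5)) + 1*(exp(4*I*pi/5))*conj(exp(4*I*pi/5)) + 1*(exp(-4*I*pi/5))*conj(exp(-4*I*pi/5)) + 1*(exp(-2*I*pi/5))*conj(exp(-2*I*pi/5))]
      = (1/5)[(1) + (1) + (1) + (1) + (1)] = 5/5 = 1
  <chi_1*chi_0, chi_2> = (1/5)[1*(1)*conj(1) + 1*(exp(2*I*pi/5))*conj(exp(4*I*pi/5)) + 1*(exp(4*I*pi/5))*conj(exp(-2*I*pi/5)) + 1*(exp(-4*I*pi/5))*conj(exp(2*I*pi/5)) + 1*(exp(-2*I*pi/5))*conj(exp(-4*I*pi/5))]
      = (1/5)[(1) + (exp(-2*I*pi/5)) + (exp(-4*I*pi/5)) + (exp(4*I*pi/5)) + (exp(2*I*pi/5))] = 0/5 = 0
  <chi_1*chi_0, chi_3> = (1/5)[1*(1)*conj(1) + 1*(exp(2*I*pi/5))*conj(exp(-4*I*pi/5)) + 1*(exp(4*I*pi/5))*conj(exp(2*I*pi/5)) + 1*(exp(-4*I*pi/5))*conj(exp(-2*I*pi/5)) + 1*(exp(-2*I*pi/5))*conj(exp(4*I*pi/5))]
      = (1/5)[(1) + (exp(-4*I*pi/5)) + (exp(2*I*pi/5)) + (exp(-2*I*pi/5)) + (exp(4*I*pi/5))] = 0/5 = 0
  <chi_1*chi_0, chi_4> = (1/5)[1*(1)*conj(1) + 1*(exp(2*I*pi/5))*conj(exp(-2*I*pi/5)) + 1*(exp(4*I*pi/5))*conj(exp(-4*I*pi/5)) + 1*(exp(-4*I*pi/5))*conj(exp(4*I*pi/5)) + 1*(exp(-2*I*pi/5))*conj(exp(2*I*pi/5))]
      = (1/5)[(1) + (exp(4*I*pi/5)) + (exp(-2*I*pi/5)) + (exp(2*I*pi/5)) + (exp(-4*I*pi/5))] = 0/5 = 0
(Exp terms are combined using exp(i*s)*conj(exp(i*t)) = exp(i*(s-t)), and sums of them are collapsed using the identity that for every m > 1 the m distinct m-th roots of unity sum to 0, e.g. 1 + exp(2*I*pi/3) + exp(-2*I*pi/3) = 0.)
Hence the multiplicities are chi_1: 1. Dimension check: dim(chi_1)*dim(chi_0) = 1*1 = 1 and sum (mult * dim) = 1*1 = 1.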